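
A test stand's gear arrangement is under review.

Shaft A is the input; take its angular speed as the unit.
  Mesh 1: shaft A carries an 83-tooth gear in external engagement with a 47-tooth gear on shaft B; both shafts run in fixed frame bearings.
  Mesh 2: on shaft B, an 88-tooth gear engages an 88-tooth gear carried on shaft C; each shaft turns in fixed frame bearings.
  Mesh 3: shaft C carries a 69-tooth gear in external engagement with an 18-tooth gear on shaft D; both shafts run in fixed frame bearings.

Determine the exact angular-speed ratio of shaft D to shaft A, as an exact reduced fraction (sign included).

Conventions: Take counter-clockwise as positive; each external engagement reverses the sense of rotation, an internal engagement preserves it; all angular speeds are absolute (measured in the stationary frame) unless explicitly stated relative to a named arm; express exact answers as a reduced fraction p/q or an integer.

class = fixed-axis compound train [3 meshes; 3 ratios multiply, 3 sense flips]
mesh 1 [83T→47T]: running ratio 83/47, sense −
mesh 2 [88T→88T]: running ratio 83/47, sense +
mesh 3 [69T→18T]: running ratio 1909/282, sense −
ω_out/ω_in = -1909/282

-1909/282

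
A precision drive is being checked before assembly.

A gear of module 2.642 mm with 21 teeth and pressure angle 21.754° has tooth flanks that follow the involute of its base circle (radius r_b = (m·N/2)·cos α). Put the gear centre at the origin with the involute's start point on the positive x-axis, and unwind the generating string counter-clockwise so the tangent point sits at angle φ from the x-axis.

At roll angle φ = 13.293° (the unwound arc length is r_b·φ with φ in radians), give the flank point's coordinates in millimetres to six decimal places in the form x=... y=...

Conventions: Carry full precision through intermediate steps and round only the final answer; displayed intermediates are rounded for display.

recognized (one wheel, involute flank): single-mesh tooth geometry, m = 2.642, N = 21
pitch radius r_p = m·N/2 = 2.642·21/2 = 27.741000
base radius r_b = r_p·cos α = 27.741000·cos 21.754° = 25.765388
roll angle φ = 13.293° = 0.23200662 rad
x = r_b·(cos φ + φ·sin φ) = 26.449522
y = r_b·(sin φ − φ·cos φ) = 0.106679

x=26.449522 y=0.106679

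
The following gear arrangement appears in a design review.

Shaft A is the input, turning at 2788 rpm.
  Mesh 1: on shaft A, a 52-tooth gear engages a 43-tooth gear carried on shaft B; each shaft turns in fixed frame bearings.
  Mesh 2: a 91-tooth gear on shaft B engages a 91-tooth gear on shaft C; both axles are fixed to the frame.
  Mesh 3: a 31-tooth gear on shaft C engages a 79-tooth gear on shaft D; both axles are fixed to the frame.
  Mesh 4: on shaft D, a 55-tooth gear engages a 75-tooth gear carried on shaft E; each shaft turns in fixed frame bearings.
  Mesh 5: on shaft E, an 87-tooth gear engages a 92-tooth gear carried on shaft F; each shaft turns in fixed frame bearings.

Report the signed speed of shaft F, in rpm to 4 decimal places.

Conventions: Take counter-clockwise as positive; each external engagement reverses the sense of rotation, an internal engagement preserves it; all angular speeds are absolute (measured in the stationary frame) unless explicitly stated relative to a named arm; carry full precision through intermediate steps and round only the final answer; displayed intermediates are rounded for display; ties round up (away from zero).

class = fixed-axis compound train [5 meshes; 5 ratios multiply, 5 sense flips]
mesh 1 [52T→43T]: ω = 2788.0000×52/43 = 3371.5349 rpm, sense flips to −
mesh 2 [91T→91T]: ω = 3371.5349×91/91 = 3371.5349 rpm, sense flips to +
mesh 3 [31T→79T]: ω = 3371.5349×31/79 = 1323.0074 rpm, sense flips to −
mesh 4 [55T→75T]: ω = 1323.0074×55/75 = 970.2054 rpm, sense flips to +
mesh 5 [87T→92T]: ω = 970.2054×87/92 = 917.4768 rpm, sense flips to −
signed output speed = -917.4768 rpm

-917.4768 rpm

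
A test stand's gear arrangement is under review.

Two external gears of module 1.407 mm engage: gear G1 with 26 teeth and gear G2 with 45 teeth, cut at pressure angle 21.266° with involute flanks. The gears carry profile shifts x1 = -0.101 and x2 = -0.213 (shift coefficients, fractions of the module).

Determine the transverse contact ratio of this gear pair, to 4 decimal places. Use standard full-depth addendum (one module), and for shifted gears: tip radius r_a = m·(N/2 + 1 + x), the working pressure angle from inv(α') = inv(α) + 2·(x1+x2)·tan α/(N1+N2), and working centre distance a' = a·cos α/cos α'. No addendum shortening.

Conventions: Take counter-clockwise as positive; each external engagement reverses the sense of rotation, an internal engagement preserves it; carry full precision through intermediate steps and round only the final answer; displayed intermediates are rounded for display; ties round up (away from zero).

1.7045

class = single-mesh tooth geometry [involute pair 26T × 45T, m = 1.407]
base radii: r_b1 = 17.045504, r_b2 = 29.501834
tip radii: r_a1 = 19.555893, r_a2 = 32.764809
inv(α') = inv(21.266°) + 2·(-0.101-0.213)·tan α/(26+45) = 0.01459603  ⇒  α' = 19.86566°
a' = a·cos α / cos α' = 49.9485·cos 21.266°/cos 19.86566° = 49.492541
action lengths: √(r_a1²−r_b1²) = 9.585601, √(r_a2²−r_b2²) = 14.253930
base pitch p_b = π·m·cos α = 4.119233
CR = (9.585601 + 14.253930 − 49.492541·sin 19.86566°)/4.119233 = 1.704487
contact ratio ≈ 1.7045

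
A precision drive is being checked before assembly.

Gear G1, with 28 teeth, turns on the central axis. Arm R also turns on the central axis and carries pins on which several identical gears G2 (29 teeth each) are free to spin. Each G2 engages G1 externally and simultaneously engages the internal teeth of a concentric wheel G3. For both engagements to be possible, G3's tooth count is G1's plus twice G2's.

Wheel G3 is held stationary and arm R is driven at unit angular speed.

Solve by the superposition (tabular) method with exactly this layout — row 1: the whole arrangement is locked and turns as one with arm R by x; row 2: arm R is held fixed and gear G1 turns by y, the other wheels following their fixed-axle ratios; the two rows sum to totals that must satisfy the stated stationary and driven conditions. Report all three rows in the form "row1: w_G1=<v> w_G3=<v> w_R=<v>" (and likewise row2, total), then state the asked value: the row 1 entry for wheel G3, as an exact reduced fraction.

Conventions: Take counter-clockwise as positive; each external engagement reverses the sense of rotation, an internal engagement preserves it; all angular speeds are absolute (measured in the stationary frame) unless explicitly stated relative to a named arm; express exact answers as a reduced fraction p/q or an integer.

row1: w_G1=1 w_G3=1 w_R=1
row2: w_G1=43/14 w_G3=-1 w_R=0
total: w_G1=57/14 w_G3=0 w_R=1
asked value: 1

class = planetary set [G3 = 28+2·29 = 86; Willis about the carrier]
row 1 — lock + rotate with arm: ω_sun = ω_ring = ω_arm = x
row 2 — arm fixed, fixed-axis ratios: sun y, ring −(28/86)·y, arm 0
boundary: total ω_ring = x − (28/86)·y = 0 and total ω_arm = x = 1  ⇒  y = 43/14, x = 1
row 2 ring = −(28/86)·43/14 = -1
totals (row 1 + row 2): sun 1 + 43/14 = 57/14, ring 1 + (-1) = 0, arm 1 + 0 = 1
asked cell (row1, ring) = 1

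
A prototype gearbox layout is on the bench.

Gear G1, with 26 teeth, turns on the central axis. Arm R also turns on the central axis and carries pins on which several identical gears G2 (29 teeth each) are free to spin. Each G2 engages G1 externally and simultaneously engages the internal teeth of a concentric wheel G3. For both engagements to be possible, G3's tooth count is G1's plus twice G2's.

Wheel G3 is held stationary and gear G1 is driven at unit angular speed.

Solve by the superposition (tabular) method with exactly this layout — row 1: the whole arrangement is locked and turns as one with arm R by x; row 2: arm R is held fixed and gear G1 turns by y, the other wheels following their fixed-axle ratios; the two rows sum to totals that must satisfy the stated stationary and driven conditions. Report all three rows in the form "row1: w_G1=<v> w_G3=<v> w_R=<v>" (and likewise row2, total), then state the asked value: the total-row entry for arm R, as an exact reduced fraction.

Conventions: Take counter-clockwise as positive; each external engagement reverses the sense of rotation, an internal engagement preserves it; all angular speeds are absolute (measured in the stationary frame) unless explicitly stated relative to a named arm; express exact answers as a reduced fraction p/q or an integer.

row1: w_G1=13/55 w_G3=13/55 w_R=13/55
row2: w_G1=42/55 w_G3=-13/55 w_R=0
total: w_G1=1 w_G3=0 w_R=13/55
asked value: 13/55

recognized (axles ride arm R): planetary set, 26/29/84 teeth
row 1 (train locked, turned with arm): all members turn x
row 2 (arm held, sun turns y): ω_ring = −(26/84)·y, ω_arm = 0
boundary: total ω_ring = x − (26/84)·y = 0 and total ω_sun = x + y = 1  ⇒  y = 42/55, x = 13/55
row 2 ring = −(26/84)·42/55 = -13/55
totals (row 1 + row 2): sun 13/55 + 42/55 = 1, ring 13/55 + (-13/55) = 0, arm 13/55 + 0 = 13/55
asked cell (total, arm) = 13/55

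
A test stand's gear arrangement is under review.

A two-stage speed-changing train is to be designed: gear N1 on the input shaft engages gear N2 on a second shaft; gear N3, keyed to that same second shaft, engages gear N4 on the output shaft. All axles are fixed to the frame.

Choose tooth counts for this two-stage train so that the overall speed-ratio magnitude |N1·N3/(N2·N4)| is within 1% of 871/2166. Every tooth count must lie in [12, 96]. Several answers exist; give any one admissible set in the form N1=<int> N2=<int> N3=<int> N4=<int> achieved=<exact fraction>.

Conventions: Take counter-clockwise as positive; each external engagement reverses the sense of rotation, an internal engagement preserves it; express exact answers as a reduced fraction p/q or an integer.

N1=13 N2=38 N3=67 N4=57 achieved=871/2166

topology: fixed-axis compound train — 2 stages, target 871/2166
target = 871/2166 in lowest terms: an exact hit needs N1·N3 = k·871 and N2·N4 = k·2166 for one integer k, every count in [12, 96]; additionally prefer no 1:1 stage (N1 ≠ N2, N3 ≠ N4)
k = 1: N1·N3 = 871 = 13·67, N2·N4 = 2166 = 38·57
achieved = 13·67/(38·57) = 871/2166; |achieved − target| = 0 ≤ 871/216600 ✓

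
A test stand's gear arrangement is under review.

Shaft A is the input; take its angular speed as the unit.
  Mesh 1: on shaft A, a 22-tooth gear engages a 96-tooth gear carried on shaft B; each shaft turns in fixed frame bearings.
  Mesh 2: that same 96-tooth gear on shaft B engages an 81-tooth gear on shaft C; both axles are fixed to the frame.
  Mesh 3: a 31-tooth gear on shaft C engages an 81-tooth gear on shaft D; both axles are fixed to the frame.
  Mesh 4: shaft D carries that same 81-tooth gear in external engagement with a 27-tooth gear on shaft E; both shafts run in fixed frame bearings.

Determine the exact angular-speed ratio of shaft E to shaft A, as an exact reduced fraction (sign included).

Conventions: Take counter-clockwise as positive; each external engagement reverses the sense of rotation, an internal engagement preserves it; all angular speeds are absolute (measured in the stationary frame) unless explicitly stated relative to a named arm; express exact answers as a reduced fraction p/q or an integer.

682/2187

class = fixed-axis compound train [4 meshes; 4 ratios multiply, 4 sense flips]
mesh 1 [22T→96T]: running ratio 11/48, sense −
mesh 2 [96T→81T]: running ratio 22/81, sense +
mesh 3 [31T→81T]: running ratio 682/6561, sense −
mesh 4 [81T→27T]: running ratio 682/2187, sense +
ω_out/ω_in = 682/2187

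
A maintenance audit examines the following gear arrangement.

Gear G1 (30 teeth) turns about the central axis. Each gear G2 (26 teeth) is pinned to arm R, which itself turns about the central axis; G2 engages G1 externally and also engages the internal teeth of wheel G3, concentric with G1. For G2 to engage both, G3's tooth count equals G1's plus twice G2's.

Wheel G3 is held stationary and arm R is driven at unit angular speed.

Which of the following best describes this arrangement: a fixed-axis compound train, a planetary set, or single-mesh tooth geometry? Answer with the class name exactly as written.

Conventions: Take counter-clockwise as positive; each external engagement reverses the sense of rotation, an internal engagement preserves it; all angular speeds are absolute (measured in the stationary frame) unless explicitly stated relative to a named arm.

planetary set (30T centre, 26T on arm, 82T internal) — Willis relation
classification: planetary set

planetary set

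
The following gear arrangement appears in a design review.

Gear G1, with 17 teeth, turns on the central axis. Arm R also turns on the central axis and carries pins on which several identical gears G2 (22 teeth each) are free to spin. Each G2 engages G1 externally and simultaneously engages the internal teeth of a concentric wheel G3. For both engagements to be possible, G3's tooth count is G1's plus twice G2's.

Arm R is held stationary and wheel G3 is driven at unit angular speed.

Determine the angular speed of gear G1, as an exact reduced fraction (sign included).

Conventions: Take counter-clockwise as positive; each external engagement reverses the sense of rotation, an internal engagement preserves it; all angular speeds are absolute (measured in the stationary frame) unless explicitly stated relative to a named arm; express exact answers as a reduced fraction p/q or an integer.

topology: planetary set — G1 17T / G2 22T / G3 61T, arm = carrier (Willis)
ring teeth: 17 + 2·22 = 61
17(ω_sun−ω_arm) = −61(ω_ring−ω_arm),  ω_arm = 0, ω_ring = 1
ω_sun = 0 − (61/17)(1−0) = -61/17
exact speed ratio = -61/17

-61/17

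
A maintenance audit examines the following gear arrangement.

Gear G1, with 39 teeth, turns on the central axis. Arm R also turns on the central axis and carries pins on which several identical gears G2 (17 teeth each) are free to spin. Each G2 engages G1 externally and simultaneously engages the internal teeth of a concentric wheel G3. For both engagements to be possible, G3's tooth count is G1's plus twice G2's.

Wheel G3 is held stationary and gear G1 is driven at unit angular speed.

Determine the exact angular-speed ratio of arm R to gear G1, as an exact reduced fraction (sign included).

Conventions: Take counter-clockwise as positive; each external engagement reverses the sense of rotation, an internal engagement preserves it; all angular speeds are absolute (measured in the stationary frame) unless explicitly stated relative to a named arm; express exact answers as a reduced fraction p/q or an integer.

39/112

topology: planetary set — G1 39T / G2 17T / G3 73T, arm = carrier (Willis)
ring teeth: 39 + 2·17 = 73
39(ω_sun−ω_arm) = −73(ω_ring−ω_arm),  ω_ring = 0, ω_sun = 1
39(1−ω_arm) = −73(0−ω_arm)  ⇒  112·ω_arm = 39  ⇒  ω_arm = 39/112
ω_out/ω_in = 39/112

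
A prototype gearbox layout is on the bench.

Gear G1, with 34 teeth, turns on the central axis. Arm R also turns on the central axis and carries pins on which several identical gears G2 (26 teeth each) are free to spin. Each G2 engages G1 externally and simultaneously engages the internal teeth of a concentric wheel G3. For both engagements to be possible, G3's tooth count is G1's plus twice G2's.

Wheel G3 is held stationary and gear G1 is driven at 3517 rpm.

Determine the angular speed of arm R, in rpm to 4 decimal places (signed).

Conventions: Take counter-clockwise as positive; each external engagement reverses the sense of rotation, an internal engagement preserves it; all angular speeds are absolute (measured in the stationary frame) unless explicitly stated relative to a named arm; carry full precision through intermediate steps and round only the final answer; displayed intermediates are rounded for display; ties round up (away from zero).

+996.4833 rpm

topology: planetary set — G1 34T / G2 26T / G3 86T, arm = carrier (Willis)
normalise by the input: solve with ω_sun = 1, then scale by 3517 rpm
ring teeth: 34 + 2·26 = 86
34(ω_sun−ω_arm) = −86(ω_ring−ω_arm),  ω_ring = 0, ω_sun = 1
34(1−ω_arm) = −86(0−ω_arm)  ⇒  120·ω_arm = 34  ⇒  ω_arm = 17/60
scale: ω_arm = 17/60 × 3517 rpm = +996.4833 rpm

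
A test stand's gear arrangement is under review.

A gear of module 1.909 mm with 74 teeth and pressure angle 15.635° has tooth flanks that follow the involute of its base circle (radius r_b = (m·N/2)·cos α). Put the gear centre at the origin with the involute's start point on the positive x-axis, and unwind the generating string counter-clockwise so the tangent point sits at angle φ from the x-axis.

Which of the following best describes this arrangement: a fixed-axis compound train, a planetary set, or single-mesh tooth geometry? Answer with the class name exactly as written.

single-mesh tooth geometry

single-mesh involute tooth geometry (74T wheel at module 1.909)
classification: single-mesh tooth geometry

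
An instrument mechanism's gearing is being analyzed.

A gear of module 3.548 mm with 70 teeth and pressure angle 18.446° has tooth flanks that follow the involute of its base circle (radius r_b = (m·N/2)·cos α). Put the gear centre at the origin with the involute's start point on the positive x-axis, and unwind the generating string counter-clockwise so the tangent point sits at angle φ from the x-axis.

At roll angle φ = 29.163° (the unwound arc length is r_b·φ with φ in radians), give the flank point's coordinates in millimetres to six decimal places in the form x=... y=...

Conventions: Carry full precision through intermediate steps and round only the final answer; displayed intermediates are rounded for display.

x=132.085021 y=5.044976

class = single-mesh tooth geometry [base-circle involute, m = 3.548, 70T]
pitch radius r_p = m·N/2 = 3.548·70/2 = 124.180000
base radius r_b = r_p·cos α = 124.180000·cos 18.446° = 117.799916
roll angle φ = 29.163° = 0.50899037 rad
x = r_b·(cos φ + φ·sin φ) = 132.085021
y = r_b·(sin φ − φ·cos φ) = 5.044976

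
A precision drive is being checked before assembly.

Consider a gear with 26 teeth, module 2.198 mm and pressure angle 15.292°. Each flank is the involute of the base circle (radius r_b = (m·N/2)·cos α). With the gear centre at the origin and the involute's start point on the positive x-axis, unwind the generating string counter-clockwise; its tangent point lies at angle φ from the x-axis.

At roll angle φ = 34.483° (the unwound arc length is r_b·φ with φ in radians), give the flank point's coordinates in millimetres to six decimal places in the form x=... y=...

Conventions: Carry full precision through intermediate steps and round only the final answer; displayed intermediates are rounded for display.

recognized (one wheel, involute flank): single-mesh tooth geometry, m = 2.198, N = 26
pitch radius r_p = m·N/2 = 2.198·26/2 = 28.574000
base radius r_b = r_p·cos α = 28.574000·cos 15.292° = 27.562316
roll angle φ = 34.483° = 0.60184189 rad
x = r_b·(cos φ + φ·sin φ) = 32.111036
y = r_b·(sin φ − φ·cos φ) = 1.931206

x=32.111036 y=1.931206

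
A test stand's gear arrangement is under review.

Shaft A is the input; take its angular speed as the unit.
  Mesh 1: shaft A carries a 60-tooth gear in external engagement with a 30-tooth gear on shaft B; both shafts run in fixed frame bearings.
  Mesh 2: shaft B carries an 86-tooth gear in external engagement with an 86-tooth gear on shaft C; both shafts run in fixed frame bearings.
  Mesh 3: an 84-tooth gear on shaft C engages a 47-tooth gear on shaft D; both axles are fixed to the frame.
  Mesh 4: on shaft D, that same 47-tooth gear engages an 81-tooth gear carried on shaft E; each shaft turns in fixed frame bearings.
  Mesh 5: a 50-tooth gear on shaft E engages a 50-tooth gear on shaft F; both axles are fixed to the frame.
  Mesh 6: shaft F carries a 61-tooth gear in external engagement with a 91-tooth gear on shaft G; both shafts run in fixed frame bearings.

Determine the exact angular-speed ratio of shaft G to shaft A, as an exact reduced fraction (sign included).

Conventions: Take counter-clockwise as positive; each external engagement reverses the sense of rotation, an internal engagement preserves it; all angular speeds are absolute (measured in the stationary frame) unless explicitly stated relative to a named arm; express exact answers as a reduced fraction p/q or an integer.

488/351

class = fixed-axis compound train [6 meshes; 6 ratios multiply, 6 sense flips]
mesh 1 [60T→30T]: running ratio 2, sense −
mesh 2 [86T→86T]: running ratio 2, sense +
mesh 3 [84T→47T]: running ratio 168/47, sense −
mesh 4 [47T→81T]: running ratio 56/27, sense +
mesh 5 [50T→50T]: running ratio 56/27, sense −
mesh 6 [61T→91T]: running ratio 488/351, sense +
ω_out/ω_in = 488/351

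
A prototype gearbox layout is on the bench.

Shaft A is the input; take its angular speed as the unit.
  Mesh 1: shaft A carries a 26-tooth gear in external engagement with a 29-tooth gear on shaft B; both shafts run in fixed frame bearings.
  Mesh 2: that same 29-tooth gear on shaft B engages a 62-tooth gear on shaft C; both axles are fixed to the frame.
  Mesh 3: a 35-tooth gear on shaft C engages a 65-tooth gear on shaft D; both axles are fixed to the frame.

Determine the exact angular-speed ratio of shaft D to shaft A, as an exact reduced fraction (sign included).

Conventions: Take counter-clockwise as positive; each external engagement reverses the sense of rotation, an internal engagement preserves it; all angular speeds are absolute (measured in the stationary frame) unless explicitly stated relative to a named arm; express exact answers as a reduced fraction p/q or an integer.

class = fixed-axis compound train [3 meshes; 3 ratios multiply, 3 sense flips]
mesh 1 [26T→29T]: running ratio 26/29, sense −
mesh 2 [29T→62T]: running ratio 13/31, sense +
mesh 3 [35T→65T]: running ratio 7/31, sense −
ω_out/ω_in = -7/31

-7/31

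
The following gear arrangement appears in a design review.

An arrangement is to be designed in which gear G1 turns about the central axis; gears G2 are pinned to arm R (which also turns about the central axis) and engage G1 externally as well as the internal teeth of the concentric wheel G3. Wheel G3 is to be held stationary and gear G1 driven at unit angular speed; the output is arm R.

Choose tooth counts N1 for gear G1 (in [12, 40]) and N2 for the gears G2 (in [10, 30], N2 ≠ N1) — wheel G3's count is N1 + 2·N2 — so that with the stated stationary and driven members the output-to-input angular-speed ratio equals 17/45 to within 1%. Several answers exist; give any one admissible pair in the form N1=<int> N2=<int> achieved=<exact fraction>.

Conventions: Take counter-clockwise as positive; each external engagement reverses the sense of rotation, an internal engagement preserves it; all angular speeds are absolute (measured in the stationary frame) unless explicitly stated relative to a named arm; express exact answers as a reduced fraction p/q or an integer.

design class (target 17/45): planetary set
Willis with ω_ring = 0: ω_arm/ω_sun = N1/(N1+N3); set equal to 17/45  ⇒  N3/N1 = 1/(17/45) − 1 = 28/17
N3 = N1 + 2·N2  ⇒  N2/N1 = (N3/N1 − 1)/2 = (28/17 − 1)/2 = 11/34
smallest multiple with N1 ≥ 12 and N2 ≥ 10: k = 1  ⇒  N1 = 1·34 = 34, N2 = 1·11 = 11 (N1 ≤ 40, N2 ≤ 30, N2 ≠ N1 ✓), N3 = 34 + 2·11 = 56
check: N1/(N1+N3) with N1 = 34, N3 = 56 gives 17/45; |achieved − target| = 0 ≤ 17/4500 ✓

N1=34 N2=11 achieved=17/45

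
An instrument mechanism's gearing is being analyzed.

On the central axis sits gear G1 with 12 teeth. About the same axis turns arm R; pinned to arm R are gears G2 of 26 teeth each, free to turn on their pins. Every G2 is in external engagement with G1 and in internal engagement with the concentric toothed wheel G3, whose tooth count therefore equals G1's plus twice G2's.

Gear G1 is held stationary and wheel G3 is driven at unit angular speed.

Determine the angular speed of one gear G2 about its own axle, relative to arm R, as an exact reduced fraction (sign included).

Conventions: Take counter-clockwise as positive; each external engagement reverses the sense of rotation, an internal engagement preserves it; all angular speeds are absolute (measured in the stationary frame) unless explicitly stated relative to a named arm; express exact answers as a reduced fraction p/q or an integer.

topology: planetary set — G1 12T / G2 26T / G3 64T, arm = carrier (Willis)
ring teeth: 12 + 2·26 = 64
12(ω_sun−ω_arm) = −64(ω_ring−ω_arm),  ω_sun = 0, ω_ring = 1
12(0−ω_arm) = −64(1−ω_arm)  ⇒  76·ω_arm = 64  ⇒  ω_arm = 16/19
sun–planet mesh: 12·(0−16/19) = −26·(ω_p−ω_arm)  ⇒  ω_p−ω_arm = 96/247
exact speed ratio = 96/247

96/247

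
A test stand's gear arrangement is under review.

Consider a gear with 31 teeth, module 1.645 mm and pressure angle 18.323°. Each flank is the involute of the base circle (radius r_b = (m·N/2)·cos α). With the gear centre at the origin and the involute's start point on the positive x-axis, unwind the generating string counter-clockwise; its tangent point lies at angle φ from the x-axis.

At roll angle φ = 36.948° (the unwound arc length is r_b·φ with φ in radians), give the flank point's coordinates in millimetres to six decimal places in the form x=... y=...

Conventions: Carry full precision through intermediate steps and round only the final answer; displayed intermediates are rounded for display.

class = single-mesh tooth geometry [base-circle involute, m = 1.645, 31T]
pitch radius r_p = m·N/2 = 1.645·31/2 = 25.497500
base radius r_b = r_p·cos α = 25.497500·cos 18.323° = 24.204760
roll angle φ = 36.948° = 0.64486425 rad
x = r_b·(cos φ + φ·sin φ) = 28.726277
y = r_b·(sin φ − φ·cos φ) = 2.074988

x=28.726277 y=2.074988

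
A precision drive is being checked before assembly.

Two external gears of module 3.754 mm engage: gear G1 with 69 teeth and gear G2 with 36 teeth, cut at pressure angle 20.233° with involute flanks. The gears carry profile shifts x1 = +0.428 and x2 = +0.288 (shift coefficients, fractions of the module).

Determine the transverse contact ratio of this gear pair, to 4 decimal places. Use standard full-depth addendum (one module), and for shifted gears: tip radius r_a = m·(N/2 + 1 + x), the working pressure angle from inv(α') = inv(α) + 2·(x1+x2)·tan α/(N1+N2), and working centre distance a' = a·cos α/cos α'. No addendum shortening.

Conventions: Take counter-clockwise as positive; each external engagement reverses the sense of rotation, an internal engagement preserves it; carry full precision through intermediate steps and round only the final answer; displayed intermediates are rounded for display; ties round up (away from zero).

1.6459

class = single-mesh tooth geometry [involute pair 69T × 36T, m = 3.754]
base radii: r_b1 = 121.521269, r_b2 = 63.402401
tip radii: r_a1 = 134.873712, r_a2 = 72.407152
inv(α') = inv(20.233°) + 2·(+0.428+0.288)·tan α/(69+36) = 0.02047672  ⇒  α' = 22.14735°
a' = a·cos α / cos α' = 197.0850·cos 20.233°/cos 22.14735° = 199.654719
action lengths: √(r_a1²−r_b1²) = 58.510676, √(r_a2²−r_b2²) = 34.970432
base pitch p_b = π·m·cos α = 11.065807
CR = (58.510676 + 34.970432 − 199.654719·sin 22.14735°)/11.065807 = 1.645908
contact ratio ≈ 1.6459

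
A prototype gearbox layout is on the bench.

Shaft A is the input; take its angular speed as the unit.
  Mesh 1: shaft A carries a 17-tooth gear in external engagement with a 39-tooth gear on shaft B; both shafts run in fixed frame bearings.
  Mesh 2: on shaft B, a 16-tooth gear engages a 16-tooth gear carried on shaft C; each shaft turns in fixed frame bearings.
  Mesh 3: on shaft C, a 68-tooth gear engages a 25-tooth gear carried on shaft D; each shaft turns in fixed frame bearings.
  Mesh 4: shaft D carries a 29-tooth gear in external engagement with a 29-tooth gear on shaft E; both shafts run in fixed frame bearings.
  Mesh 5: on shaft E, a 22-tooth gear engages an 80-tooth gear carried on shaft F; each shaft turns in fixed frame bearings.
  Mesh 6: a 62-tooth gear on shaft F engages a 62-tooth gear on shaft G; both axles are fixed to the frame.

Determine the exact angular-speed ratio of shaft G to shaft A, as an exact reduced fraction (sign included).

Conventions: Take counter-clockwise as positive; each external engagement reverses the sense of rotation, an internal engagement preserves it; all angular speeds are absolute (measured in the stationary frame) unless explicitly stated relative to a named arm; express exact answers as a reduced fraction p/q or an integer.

3179/9750

class = fixed-axis compound train [6 meshes; 6 ratios multiply, 6 sense flips]
mesh 1 [17T→39T]: running ratio 17/39, sense −
mesh 2 [16T→16T]: running ratio 17/39, sense +
mesh 3 [68T→25T]: running ratio 1156/975, sense −
mesh 4 [29T→29T]: running ratio 1156/975, sense +
mesh 5 [22T→80T]: running ratio 3179/9750, sense −
mesh 6 [62T→62T]: running ratio 3179/9750, sense +
ω_out/ω_in = 3179/9750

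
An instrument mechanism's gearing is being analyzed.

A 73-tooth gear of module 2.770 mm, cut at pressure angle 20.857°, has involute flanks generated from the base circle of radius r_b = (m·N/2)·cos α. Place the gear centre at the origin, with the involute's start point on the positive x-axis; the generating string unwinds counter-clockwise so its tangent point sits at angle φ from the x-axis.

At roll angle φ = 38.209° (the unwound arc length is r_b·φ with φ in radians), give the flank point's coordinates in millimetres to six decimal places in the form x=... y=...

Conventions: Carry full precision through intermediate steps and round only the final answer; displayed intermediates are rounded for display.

x=113.209631 y=8.931173

single-mesh involute tooth geometry (73T wheel at module 2.770)
pitch radius r_p = m·N/2 = 2.770·73/2 = 101.105000
base radius r_b = r_p·cos α = 101.105000·cos 20.857° = 94.479786
roll angle φ = 38.209° = 0.66687285 rad
x = r_b·(cos φ + φ·sin φ) = 113.209631
y = r_b·(sin φ − φ·cos φ) = 8.931173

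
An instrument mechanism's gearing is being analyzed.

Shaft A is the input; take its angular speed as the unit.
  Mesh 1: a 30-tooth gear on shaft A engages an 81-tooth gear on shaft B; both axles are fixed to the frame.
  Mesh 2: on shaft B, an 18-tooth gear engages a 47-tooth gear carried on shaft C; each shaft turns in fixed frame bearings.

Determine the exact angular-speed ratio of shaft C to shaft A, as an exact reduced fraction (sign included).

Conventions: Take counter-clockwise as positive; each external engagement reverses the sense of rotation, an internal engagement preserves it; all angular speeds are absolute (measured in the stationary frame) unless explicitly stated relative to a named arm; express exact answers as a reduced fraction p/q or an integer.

20/141

class = fixed-axis compound train [2 meshes; 2 ratios multiply, 2 sense flips]
mesh 1 [30T→81T]: running ratio 10/27, sense −
mesh 2 [18T→47T]: running ratio 20/141, sense +
ω_out/ω_in = 20/141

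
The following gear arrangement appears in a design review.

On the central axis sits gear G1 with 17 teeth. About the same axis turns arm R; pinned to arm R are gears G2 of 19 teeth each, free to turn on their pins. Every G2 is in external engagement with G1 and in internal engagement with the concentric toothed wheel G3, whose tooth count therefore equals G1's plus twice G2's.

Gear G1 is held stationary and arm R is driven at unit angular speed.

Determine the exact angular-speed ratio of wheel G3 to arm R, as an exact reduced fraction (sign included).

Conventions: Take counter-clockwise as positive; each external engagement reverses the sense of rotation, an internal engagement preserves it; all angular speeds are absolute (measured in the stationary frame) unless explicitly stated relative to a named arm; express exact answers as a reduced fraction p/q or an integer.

topology: planetary set — G1 17T / G2 19T / G3 55T, arm = carrier (Willis)
ring teeth: 17 + 2·19 = 55
17(ω_sun−ω_arm) = −55(ω_ring−ω_arm),  ω_sun = 0, ω_arm = 1
ω_ring = 1 − (17/55)(0−1) = 72/55
ω_out/ω_in = 72/55

72/55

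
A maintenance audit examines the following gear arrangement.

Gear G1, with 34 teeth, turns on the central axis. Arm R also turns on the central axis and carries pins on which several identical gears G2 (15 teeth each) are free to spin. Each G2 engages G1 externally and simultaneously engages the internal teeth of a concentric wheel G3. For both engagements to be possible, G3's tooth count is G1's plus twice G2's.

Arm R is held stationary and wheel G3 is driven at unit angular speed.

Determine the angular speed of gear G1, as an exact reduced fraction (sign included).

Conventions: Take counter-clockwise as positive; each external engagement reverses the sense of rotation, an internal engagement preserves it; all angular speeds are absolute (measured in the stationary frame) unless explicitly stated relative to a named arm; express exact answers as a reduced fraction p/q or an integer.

-32/17

recognized (axles ride arm R): planetary set, 34/15/64 teeth
ring teeth: 34 + 2·15 = 64
34(ω_sun−ω_arm) = −64(ω_ring−ω_arm),  ω_arm = 0, ω_ring = 1
ω_sun = 0 − (64/34)(1−0) = -32/17
exact speed ratio = -32/17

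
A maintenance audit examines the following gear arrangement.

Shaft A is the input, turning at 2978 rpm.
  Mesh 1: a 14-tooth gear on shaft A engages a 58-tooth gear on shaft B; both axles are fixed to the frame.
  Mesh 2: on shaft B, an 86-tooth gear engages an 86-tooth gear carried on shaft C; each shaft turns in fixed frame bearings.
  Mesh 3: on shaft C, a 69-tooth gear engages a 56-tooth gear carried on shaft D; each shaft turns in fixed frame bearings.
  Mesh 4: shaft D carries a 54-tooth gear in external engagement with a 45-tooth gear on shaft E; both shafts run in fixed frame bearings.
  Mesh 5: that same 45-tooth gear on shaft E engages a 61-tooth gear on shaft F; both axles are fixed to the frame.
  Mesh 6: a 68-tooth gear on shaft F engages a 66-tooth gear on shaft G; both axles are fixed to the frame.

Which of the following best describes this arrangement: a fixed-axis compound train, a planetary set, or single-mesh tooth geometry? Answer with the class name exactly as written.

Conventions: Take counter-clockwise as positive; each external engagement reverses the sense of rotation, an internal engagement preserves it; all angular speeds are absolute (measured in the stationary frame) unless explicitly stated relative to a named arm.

6-mesh fixed-axis compound train (all bearings frame-fixed)
classification: fixed-axis compound train

fixed-axis compound train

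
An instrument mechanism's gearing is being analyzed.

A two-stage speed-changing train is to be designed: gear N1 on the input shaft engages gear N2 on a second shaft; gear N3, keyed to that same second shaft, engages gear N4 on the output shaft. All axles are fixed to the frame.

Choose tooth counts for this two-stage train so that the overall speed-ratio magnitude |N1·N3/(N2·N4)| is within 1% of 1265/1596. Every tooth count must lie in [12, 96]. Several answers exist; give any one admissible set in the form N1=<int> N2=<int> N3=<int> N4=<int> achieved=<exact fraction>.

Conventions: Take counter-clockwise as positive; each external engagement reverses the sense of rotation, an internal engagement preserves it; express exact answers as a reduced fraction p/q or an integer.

N1=23 N2=19 N3=55 N4=84 achieved=1265/1596

class = fixed-axis compound train [2-stage, 1265/1596 wanted]
target = 1265/1596 in lowest terms: an exact hit needs N1·N3 = k·1265 and N2·N4 = k·1596 for one integer k, every count in [12, 96]; additionally prefer no 1:1 stage (N1 ≠ N2, N3 ≠ N4)
k = 1: N1·N3 = 1265 = 23·55, N2·N4 = 1596 = 19·84
achieved = 23·55/(19·84) = 1265/1596; |achieved − target| = 0 ≤ 253/31920 ✓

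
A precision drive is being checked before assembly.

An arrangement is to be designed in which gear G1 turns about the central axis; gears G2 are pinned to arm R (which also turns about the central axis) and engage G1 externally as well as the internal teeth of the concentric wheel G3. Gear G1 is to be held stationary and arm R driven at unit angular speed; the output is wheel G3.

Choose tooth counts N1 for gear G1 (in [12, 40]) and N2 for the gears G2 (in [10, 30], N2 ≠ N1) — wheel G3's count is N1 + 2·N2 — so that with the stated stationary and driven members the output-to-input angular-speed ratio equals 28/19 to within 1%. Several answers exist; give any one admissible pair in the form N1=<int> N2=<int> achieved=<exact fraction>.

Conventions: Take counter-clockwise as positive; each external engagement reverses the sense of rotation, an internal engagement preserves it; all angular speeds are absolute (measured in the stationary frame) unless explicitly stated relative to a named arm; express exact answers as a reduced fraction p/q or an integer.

N1=18 N2=10 achieved=28/19

topology: planetary set — design target 28/19, arm = carrier (Willis)
Willis with ω_sun = 0: ω_ring/ω_arm = (N1+N3)/N3; set equal to 28/19  ⇒  N3/N1 = 1/(28/19 − 1) = 19/9
N3 = N1 + 2·N2  ⇒  N2/N1 = (N3/N1 − 1)/2 = (19/9 − 1)/2 = 5/9
smallest multiple with N1 ≥ 12 and N2 ≥ 10: k = 2  ⇒  N1 = 2·9 = 18, N2 = 2·5 = 10 (N1 ≤ 40, N2 ≤ 30, N2 ≠ N1 ✓), N3 = 18 + 2·10 = 38
check: (N1+N3)/N3 with N1 = 18, N3 = 38 gives 28/19; |achieved − target| = 0 ≤ 7/475 ✓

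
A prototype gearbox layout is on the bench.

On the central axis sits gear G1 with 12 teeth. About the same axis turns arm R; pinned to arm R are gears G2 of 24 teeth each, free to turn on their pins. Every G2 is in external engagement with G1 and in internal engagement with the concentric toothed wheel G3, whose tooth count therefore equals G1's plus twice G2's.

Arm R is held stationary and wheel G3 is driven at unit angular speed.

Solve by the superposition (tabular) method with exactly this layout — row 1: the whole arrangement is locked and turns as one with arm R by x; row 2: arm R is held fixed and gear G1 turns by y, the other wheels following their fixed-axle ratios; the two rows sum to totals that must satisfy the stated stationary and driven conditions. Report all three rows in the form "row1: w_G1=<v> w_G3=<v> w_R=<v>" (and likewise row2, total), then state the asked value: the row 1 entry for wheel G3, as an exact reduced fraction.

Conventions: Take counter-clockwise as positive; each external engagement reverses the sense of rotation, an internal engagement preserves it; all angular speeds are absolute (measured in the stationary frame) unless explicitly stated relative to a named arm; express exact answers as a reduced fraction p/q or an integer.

row1: w_G1=0 w_G3=0 w_R=0
row2: w_G1=-5 w_G3=1 w_R=0
total: w_G1=-5 w_G3=1 w_R=0
asked value: 0

topology: planetary set — G1 12T / G2 24T / G3 60T, arm = carrier (Willis)
row 1: whole set turns with the arm by x
row 2: sun turns y, ring = −(12/60)·y, arm 0
boundary: total ω_arm = x = 0 and total ω_ring = x − (12/60)·y = 1  ⇒  y = -5, x = 0
row 2 ring = −(12/60)·(-5) = 1
totals (row 1 + row 2): sun 0 + (-5) = -5, ring 0 + 1 = 1, arm 0 + 0 = 0
asked cell (row1, ring) = 0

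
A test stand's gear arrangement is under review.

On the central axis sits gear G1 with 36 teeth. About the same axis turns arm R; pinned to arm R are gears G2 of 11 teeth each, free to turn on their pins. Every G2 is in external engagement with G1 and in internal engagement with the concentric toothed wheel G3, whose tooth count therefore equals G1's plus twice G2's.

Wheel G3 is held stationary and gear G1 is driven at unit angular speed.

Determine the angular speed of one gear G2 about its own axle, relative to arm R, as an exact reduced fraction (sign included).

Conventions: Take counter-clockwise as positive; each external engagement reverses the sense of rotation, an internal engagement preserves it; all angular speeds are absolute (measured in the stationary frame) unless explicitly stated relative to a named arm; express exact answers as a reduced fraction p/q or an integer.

topology: planetary set — G1 36T / G2 11T / G3 58T, arm = carrier (Willis)
ring teeth: 36 + 2·11 = 58
36(ω_sun−ω_arm) = −58(ω_ring−ω_arm),  ω_ring = 0, ω_sun = 1
36(1−ω_arm) = −58(0−ω_arm)  ⇒  94·ω_arm = 36  ⇒  ω_arm = 18/47
sun–planet mesh: 36·(1−18/47) = −11·(ω_p−ω_arm)  ⇒  ω_p−ω_arm = -1044/517
exact speed ratio = -1044/517

-1044/517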